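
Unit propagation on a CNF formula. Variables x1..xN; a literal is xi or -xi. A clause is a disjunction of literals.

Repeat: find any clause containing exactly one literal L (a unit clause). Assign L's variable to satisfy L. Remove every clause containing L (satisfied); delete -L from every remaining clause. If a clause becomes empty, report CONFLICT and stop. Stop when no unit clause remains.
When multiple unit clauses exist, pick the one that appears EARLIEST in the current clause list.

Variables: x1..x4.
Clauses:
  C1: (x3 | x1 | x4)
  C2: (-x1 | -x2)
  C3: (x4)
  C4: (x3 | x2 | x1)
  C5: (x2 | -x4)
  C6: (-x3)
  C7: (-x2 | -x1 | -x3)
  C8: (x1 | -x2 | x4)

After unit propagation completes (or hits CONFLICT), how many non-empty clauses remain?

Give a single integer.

unit clause [4] forces x4=T; simplify:
  drop -4 from [2, -4] -> [2]
  satisfied 3 clause(s); 5 remain; assigned so far: [4]
unit clause [2] forces x2=T; simplify:
  drop -2 from [-1, -2] -> [-1]
  drop -2 from [-2, -1, -3] -> [-1, -3]
  satisfied 2 clause(s); 3 remain; assigned so far: [2, 4]
unit clause [-1] forces x1=F; simplify:
  satisfied 2 clause(s); 1 remain; assigned so far: [1, 2, 4]
unit clause [-3] forces x3=F; simplify:
  satisfied 1 clause(s); 0 remain; assigned so far: [1, 2, 3, 4]

Answer: 0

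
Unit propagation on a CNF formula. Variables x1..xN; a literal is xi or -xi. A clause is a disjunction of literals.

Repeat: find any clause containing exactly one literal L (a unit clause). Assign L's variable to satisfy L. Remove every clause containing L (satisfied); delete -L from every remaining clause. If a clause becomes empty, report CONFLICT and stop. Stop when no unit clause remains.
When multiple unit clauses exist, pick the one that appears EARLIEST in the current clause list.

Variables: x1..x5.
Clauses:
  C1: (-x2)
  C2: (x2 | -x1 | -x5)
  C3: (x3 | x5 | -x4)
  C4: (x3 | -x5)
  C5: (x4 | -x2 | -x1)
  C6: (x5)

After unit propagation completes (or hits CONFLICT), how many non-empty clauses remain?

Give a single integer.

unit clause [-2] forces x2=F; simplify:
  drop 2 from [2, -1, -5] -> [-1, -5]
  satisfied 2 clause(s); 4 remain; assigned so far: [2]
unit clause [5] forces x5=T; simplify:
  drop -5 from [-1, -5] -> [-1]
  drop -5 from [3, -5] -> [3]
  satisfied 2 clause(s); 2 remain; assigned so far: [2, 5]
unit clause [-1] forces x1=F; simplify:
  satisfied 1 clause(s); 1 remain; assigned so far: [1, 2, 5]
unit clause [3] forces x3=T; simplify:
  satisfied 1 clause(s); 0 remain; assigned so far: [1, 2, 3, 5]

Answer: 0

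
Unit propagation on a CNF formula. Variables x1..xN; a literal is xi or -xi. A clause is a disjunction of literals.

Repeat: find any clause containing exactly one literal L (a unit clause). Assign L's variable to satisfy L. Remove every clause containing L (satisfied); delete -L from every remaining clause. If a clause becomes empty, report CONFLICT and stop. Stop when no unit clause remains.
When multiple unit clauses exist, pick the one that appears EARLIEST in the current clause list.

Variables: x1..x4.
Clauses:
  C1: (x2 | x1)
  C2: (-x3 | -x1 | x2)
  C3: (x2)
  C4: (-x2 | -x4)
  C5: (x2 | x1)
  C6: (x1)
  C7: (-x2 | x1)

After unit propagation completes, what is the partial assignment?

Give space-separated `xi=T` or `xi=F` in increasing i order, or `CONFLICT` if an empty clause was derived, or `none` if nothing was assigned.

unit clause [2] forces x2=T; simplify:
  drop -2 from [-2, -4] -> [-4]
  drop -2 from [-2, 1] -> [1]
  satisfied 4 clause(s); 3 remain; assigned so far: [2]
unit clause [-4] forces x4=F; simplify:
  satisfied 1 clause(s); 2 remain; assigned so far: [2, 4]
unit clause [1] forces x1=T; simplify:
  satisfied 2 clause(s); 0 remain; assigned so far: [1, 2, 4]

Answer: x1=T x2=T x4=F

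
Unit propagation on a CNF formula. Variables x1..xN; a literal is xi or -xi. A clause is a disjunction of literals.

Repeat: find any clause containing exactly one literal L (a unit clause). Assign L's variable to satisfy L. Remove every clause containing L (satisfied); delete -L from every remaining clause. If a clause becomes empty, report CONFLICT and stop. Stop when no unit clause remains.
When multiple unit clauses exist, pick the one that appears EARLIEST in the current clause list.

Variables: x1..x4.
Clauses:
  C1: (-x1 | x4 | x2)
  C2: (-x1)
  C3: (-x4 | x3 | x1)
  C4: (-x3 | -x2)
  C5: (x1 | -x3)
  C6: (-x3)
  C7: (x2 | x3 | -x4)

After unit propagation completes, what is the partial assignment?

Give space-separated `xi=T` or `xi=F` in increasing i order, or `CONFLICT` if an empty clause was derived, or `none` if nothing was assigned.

unit clause [-1] forces x1=F; simplify:
  drop 1 from [-4, 3, 1] -> [-4, 3]
  drop 1 from [1, -3] -> [-3]
  satisfied 2 clause(s); 5 remain; assigned so far: [1]
unit clause [-3] forces x3=F; simplify:
  drop 3 from [-4, 3] -> [-4]
  drop 3 from [2, 3, -4] -> [2, -4]
  satisfied 3 clause(s); 2 remain; assigned so far: [1, 3]
unit clause [-4] forces x4=F; simplify:
  satisfied 2 clause(s); 0 remain; assigned so far: [1, 3, 4]

Answer: x1=F x3=F x4=F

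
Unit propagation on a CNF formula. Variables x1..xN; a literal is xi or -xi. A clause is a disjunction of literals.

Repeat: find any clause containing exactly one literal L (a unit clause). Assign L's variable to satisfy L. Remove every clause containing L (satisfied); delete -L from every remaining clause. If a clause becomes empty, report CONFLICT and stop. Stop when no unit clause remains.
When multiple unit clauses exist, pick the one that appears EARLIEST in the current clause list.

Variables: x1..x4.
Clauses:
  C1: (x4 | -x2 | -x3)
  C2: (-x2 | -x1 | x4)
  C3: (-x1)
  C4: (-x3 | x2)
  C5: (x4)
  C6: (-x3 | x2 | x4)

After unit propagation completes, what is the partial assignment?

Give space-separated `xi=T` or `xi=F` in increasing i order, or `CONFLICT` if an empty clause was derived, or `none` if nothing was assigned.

Answer: x1=F x4=T

Derivation:
unit clause [-1] forces x1=F; simplify:
  satisfied 2 clause(s); 4 remain; assigned so far: [1]
unit clause [4] forces x4=T; simplify:
  satisfied 3 clause(s); 1 remain; assigned so far: [1, 4]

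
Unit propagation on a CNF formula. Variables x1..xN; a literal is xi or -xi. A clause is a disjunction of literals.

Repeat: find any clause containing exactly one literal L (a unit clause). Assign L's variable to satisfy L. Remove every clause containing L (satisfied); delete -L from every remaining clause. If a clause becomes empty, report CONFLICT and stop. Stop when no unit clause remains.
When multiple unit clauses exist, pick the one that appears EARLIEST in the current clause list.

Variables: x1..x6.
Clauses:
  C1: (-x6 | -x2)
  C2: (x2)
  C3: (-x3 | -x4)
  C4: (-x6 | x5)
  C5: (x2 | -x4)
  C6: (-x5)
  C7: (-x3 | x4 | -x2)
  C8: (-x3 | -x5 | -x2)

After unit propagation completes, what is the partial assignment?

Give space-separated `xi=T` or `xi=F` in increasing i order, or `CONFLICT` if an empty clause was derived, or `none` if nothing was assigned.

Answer: x2=T x5=F x6=F

Derivation:
unit clause [2] forces x2=T; simplify:
  drop -2 from [-6, -2] -> [-6]
  drop -2 from [-3, 4, -2] -> [-3, 4]
  drop -2 from [-3, -5, -2] -> [-3, -5]
  satisfied 2 clause(s); 6 remain; assigned so far: [2]
unit clause [-6] forces x6=F; simplify:
  satisfied 2 clause(s); 4 remain; assigned so far: [2, 6]
unit clause [-5] forces x5=F; simplify:
  satisfied 2 clause(s); 2 remain; assigned so far: [2, 5, 6]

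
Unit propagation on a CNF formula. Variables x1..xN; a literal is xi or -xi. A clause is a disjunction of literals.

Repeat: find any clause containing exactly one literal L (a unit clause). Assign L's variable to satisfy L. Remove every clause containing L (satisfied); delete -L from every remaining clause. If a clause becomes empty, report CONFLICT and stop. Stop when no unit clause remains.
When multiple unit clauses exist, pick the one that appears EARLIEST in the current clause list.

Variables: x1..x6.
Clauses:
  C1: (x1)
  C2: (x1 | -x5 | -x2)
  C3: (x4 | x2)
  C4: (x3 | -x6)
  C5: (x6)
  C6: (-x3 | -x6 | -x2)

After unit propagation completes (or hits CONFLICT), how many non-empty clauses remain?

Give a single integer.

Answer: 0

Derivation:
unit clause [1] forces x1=T; simplify:
  satisfied 2 clause(s); 4 remain; assigned so far: [1]
unit clause [6] forces x6=T; simplify:
  drop -6 from [3, -6] -> [3]
  drop -6 from [-3, -6, -2] -> [-3, -2]
  satisfied 1 clause(s); 3 remain; assigned so far: [1, 6]
unit clause [3] forces x3=T; simplify:
  drop -3 from [-3, -2] -> [-2]
  satisfied 1 clause(s); 2 remain; assigned so far: [1, 3, 6]
unit clause [-2] forces x2=F; simplify:
  drop 2 from [4, 2] -> [4]
  satisfied 1 clause(s); 1 remain; assigned so far: [1, 2, 3, 6]
unit clause [4] forces x4=T; simplify:
  satisfied 1 clause(s); 0 remain; assigned so far: [1, 2, 3, 4, 6]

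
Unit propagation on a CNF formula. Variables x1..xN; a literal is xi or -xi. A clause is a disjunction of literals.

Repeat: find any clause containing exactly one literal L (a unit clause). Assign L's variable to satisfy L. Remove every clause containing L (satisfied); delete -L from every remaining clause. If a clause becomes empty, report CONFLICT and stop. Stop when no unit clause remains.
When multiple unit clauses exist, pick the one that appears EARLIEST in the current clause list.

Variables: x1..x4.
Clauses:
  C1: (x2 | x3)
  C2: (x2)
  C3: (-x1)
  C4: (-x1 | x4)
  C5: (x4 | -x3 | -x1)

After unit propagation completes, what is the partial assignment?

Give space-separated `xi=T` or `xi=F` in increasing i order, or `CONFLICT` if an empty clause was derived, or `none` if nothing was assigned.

Answer: x1=F x2=T

Derivation:
unit clause [2] forces x2=T; simplify:
  satisfied 2 clause(s); 3 remain; assigned so far: [2]
unit clause [-1] forces x1=F; simplify:
  satisfied 3 clause(s); 0 remain; assigned so far: [1, 2]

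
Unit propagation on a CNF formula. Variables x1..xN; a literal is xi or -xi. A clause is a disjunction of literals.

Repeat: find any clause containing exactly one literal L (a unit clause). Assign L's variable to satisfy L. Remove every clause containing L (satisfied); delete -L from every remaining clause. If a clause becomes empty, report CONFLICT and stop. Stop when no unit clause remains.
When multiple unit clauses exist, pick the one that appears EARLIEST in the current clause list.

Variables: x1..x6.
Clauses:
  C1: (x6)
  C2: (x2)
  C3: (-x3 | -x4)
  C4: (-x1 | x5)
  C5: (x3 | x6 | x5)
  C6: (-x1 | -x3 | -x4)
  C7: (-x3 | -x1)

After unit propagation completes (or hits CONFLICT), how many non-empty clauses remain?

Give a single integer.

Answer: 4

Derivation:
unit clause [6] forces x6=T; simplify:
  satisfied 2 clause(s); 5 remain; assigned so far: [6]
unit clause [2] forces x2=T; simplify:
  satisfied 1 clause(s); 4 remain; assigned so far: [2, 6]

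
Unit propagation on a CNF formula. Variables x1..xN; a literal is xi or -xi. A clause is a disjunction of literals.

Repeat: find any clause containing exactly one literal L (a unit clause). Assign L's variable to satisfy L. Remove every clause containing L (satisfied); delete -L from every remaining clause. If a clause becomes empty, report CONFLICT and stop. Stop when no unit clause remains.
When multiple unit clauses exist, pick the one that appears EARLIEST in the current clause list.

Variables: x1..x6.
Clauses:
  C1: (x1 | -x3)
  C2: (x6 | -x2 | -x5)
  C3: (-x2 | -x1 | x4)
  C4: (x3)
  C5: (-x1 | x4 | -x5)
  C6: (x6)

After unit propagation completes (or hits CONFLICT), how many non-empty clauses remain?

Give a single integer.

Answer: 2

Derivation:
unit clause [3] forces x3=T; simplify:
  drop -3 from [1, -3] -> [1]
  satisfied 1 clause(s); 5 remain; assigned so far: [3]
unit clause [1] forces x1=T; simplify:
  drop -1 from [-2, -1, 4] -> [-2, 4]
  drop -1 from [-1, 4, -5] -> [4, -5]
  satisfied 1 clause(s); 4 remain; assigned so far: [1, 3]
unit clause [6] forces x6=T; simplify:
  satisfied 2 clause(s); 2 remain; assigned so far: [1, 3, 6]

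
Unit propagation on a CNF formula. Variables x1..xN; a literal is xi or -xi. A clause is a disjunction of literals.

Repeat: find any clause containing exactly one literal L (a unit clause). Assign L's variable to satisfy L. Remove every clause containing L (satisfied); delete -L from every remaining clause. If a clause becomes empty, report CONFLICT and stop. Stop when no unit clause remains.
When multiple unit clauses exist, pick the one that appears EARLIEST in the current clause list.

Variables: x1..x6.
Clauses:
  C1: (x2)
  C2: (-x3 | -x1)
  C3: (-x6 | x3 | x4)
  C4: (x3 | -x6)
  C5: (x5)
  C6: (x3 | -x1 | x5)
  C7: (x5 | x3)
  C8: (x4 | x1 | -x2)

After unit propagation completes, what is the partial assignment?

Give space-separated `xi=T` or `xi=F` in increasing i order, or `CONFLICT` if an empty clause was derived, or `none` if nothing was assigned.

unit clause [2] forces x2=T; simplify:
  drop -2 from [4, 1, -2] -> [4, 1]
  satisfied 1 clause(s); 7 remain; assigned so far: [2]
unit clause [5] forces x5=T; simplify:
  satisfied 3 clause(s); 4 remain; assigned so far: [2, 5]

Answer: x2=T x5=T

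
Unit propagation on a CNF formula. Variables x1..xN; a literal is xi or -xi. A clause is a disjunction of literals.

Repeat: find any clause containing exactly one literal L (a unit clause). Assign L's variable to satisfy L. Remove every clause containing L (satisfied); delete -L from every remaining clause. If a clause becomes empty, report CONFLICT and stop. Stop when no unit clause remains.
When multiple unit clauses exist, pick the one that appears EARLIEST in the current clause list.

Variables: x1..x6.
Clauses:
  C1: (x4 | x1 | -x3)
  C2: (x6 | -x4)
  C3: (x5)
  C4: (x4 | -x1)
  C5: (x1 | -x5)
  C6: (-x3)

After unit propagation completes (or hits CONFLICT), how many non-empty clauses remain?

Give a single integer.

unit clause [5] forces x5=T; simplify:
  drop -5 from [1, -5] -> [1]
  satisfied 1 clause(s); 5 remain; assigned so far: [5]
unit clause [1] forces x1=T; simplify:
  drop -1 from [4, -1] -> [4]
  satisfied 2 clause(s); 3 remain; assigned so far: [1, 5]
unit clause [4] forces x4=T; simplify:
  drop -4 from [6, -4] -> [6]
  satisfied 1 clause(s); 2 remain; assigned so far: [1, 4, 5]
unit clause [6] forces x6=T; simplify:
  satisfied 1 clause(s); 1 remain; assigned so far: [1, 4, 5, 6]
unit clause [-3] forces x3=F; simplify:
  satisfied 1 clause(s); 0 remain; assigned so far: [1, 3, 4, 5, 6]

Answer: 0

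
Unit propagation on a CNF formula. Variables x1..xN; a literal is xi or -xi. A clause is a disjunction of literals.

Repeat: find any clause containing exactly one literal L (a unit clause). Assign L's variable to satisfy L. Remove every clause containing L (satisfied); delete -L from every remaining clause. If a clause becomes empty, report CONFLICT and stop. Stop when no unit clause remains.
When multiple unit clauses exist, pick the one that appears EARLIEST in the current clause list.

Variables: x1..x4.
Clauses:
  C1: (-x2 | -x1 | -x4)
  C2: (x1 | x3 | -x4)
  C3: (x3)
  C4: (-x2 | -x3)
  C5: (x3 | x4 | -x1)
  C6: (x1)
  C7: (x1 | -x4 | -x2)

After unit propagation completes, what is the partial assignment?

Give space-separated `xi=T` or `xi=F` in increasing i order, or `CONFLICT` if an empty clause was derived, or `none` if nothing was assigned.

Answer: x1=T x2=F x3=T

Derivation:
unit clause [3] forces x3=T; simplify:
  drop -3 from [-2, -3] -> [-2]
  satisfied 3 clause(s); 4 remain; assigned so far: [3]
unit clause [-2] forces x2=F; simplify:
  satisfied 3 clause(s); 1 remain; assigned so far: [2, 3]
unit clause [1] forces x1=T; simplify:
  satisfied 1 clause(s); 0 remain; assigned so far: [1, 2, 3]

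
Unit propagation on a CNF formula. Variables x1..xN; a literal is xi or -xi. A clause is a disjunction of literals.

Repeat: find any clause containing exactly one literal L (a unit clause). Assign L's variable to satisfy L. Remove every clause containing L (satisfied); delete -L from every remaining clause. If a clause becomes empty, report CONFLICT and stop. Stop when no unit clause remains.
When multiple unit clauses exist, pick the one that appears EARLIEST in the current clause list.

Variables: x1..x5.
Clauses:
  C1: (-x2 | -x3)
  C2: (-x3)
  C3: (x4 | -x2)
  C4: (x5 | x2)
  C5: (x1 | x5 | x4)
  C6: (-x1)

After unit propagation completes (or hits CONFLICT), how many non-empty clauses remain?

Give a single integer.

unit clause [-3] forces x3=F; simplify:
  satisfied 2 clause(s); 4 remain; assigned so far: [3]
unit clause [-1] forces x1=F; simplify:
  drop 1 from [1, 5, 4] -> [5, 4]
  satisfied 1 clause(s); 3 remain; assigned so far: [1, 3]

Answer: 3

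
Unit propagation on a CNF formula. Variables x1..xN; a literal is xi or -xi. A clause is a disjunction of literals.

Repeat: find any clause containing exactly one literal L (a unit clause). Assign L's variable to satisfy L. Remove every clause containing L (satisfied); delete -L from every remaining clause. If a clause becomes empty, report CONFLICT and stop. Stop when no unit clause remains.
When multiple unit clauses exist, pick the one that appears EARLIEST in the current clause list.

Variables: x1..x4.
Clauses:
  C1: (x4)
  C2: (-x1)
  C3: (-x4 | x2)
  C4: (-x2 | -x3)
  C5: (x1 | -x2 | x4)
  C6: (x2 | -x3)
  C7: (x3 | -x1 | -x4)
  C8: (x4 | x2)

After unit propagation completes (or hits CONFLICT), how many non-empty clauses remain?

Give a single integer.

Answer: 0

Derivation:
unit clause [4] forces x4=T; simplify:
  drop -4 from [-4, 2] -> [2]
  drop -4 from [3, -1, -4] -> [3, -1]
  satisfied 3 clause(s); 5 remain; assigned so far: [4]
unit clause [-1] forces x1=F; simplify:
  satisfied 2 clause(s); 3 remain; assigned so far: [1, 4]
unit clause [2] forces x2=T; simplify:
  drop -2 from [-2, -3] -> [-3]
  satisfied 2 clause(s); 1 remain; assigned so far: [1, 2, 4]
unit clause [-3] forces x3=F; simplify:
  satisfied 1 clause(s); 0 remain; assigned so far: [1, 2, 3, 4]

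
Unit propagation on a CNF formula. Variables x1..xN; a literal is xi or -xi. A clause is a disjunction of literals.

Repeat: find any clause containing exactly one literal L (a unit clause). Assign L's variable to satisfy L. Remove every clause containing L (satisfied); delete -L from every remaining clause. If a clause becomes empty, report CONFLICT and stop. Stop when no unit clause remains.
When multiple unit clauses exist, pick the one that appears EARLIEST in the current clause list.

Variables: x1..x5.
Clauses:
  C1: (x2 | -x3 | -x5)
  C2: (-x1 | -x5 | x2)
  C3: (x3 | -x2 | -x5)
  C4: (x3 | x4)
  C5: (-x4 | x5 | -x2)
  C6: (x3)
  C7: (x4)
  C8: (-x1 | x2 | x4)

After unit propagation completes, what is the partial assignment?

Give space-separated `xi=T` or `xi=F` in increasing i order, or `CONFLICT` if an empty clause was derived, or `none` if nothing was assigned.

Answer: x3=T x4=T

Derivation:
unit clause [3] forces x3=T; simplify:
  drop -3 from [2, -3, -5] -> [2, -5]
  satisfied 3 clause(s); 5 remain; assigned so far: [3]
unit clause [4] forces x4=T; simplify:
  drop -4 from [-4, 5, -2] -> [5, -2]
  satisfied 2 clause(s); 3 remain; assigned so far: [3, 4]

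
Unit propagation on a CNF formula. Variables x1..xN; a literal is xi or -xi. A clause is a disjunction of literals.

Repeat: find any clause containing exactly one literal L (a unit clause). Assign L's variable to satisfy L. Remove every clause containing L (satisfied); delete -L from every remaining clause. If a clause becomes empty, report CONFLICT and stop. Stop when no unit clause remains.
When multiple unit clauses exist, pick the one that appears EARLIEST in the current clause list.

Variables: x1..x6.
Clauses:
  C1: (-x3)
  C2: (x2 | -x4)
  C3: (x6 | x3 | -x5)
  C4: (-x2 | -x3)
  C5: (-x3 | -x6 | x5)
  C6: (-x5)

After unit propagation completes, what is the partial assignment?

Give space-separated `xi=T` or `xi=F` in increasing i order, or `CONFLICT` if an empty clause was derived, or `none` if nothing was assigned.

Answer: x3=F x5=F

Derivation:
unit clause [-3] forces x3=F; simplify:
  drop 3 from [6, 3, -5] -> [6, -5]
  satisfied 3 clause(s); 3 remain; assigned so far: [3]
unit clause [-5] forces x5=F; simplify:
  satisfied 2 clause(s); 1 remain; assigned so far: [3, 5]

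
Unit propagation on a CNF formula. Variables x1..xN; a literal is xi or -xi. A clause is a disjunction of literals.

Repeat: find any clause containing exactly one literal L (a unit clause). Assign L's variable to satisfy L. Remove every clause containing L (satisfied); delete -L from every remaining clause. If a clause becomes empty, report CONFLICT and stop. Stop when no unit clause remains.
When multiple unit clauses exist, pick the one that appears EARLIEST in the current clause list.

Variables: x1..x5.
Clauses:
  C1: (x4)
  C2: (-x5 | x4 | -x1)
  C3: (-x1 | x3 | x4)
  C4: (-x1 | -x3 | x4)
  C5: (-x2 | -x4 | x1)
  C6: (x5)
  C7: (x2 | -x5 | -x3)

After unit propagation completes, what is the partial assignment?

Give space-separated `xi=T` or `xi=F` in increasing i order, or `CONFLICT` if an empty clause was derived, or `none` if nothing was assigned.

Answer: x4=T x5=T

Derivation:
unit clause [4] forces x4=T; simplify:
  drop -4 from [-2, -4, 1] -> [-2, 1]
  satisfied 4 clause(s); 3 remain; assigned so far: [4]
unit clause [5] forces x5=T; simplify:
  drop -5 from [2, -5, -3] -> [2, -3]
  satisfied 1 clause(s); 2 remain; assigned so far: [4, 5]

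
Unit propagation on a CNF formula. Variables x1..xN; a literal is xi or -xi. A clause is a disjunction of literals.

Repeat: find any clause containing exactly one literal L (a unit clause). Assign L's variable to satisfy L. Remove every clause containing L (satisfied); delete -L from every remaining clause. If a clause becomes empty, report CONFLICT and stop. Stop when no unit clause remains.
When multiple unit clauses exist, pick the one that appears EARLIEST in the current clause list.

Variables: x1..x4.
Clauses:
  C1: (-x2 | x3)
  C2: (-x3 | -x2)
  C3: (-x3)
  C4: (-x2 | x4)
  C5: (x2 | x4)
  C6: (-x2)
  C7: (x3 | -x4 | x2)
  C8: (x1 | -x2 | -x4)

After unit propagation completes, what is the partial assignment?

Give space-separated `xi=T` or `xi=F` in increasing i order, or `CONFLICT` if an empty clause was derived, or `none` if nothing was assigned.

unit clause [-3] forces x3=F; simplify:
  drop 3 from [-2, 3] -> [-2]
  drop 3 from [3, -4, 2] -> [-4, 2]
  satisfied 2 clause(s); 6 remain; assigned so far: [3]
unit clause [-2] forces x2=F; simplify:
  drop 2 from [2, 4] -> [4]
  drop 2 from [-4, 2] -> [-4]
  satisfied 4 clause(s); 2 remain; assigned so far: [2, 3]
unit clause [4] forces x4=T; simplify:
  drop -4 from [-4] -> [] (empty!)
  satisfied 1 clause(s); 1 remain; assigned so far: [2, 3, 4]
CONFLICT (empty clause)

Answer: CONFLICT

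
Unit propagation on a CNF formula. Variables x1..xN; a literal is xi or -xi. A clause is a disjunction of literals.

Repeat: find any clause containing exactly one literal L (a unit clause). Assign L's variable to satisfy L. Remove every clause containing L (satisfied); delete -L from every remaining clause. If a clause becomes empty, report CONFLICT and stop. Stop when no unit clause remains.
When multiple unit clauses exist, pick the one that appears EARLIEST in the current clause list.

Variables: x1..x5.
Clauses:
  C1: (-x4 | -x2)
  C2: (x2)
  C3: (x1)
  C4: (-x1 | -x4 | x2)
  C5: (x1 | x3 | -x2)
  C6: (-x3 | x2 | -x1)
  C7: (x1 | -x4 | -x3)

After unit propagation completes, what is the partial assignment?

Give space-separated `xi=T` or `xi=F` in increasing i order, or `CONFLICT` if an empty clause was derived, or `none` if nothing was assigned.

Answer: x1=T x2=T x4=F

Derivation:
unit clause [2] forces x2=T; simplify:
  drop -2 from [-4, -2] -> [-4]
  drop -2 from [1, 3, -2] -> [1, 3]
  satisfied 3 clause(s); 4 remain; assigned so far: [2]
unit clause [-4] forces x4=F; simplify:
  satisfied 2 clause(s); 2 remain; assigned so far: [2, 4]
unit clause [1] forces x1=T; simplify:
  satisfied 2 clause(s); 0 remain; assigned so far: [1, 2, 4]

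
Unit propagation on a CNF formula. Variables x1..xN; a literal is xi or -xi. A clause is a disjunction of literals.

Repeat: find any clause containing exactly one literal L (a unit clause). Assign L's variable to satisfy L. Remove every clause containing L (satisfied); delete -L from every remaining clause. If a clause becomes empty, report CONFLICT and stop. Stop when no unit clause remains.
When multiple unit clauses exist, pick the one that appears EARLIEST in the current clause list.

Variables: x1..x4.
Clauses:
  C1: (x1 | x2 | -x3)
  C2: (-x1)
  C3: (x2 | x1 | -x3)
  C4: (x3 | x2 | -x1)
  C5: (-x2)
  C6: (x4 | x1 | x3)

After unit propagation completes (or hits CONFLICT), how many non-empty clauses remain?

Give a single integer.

Answer: 0

Derivation:
unit clause [-1] forces x1=F; simplify:
  drop 1 from [1, 2, -3] -> [2, -3]
  drop 1 from [2, 1, -3] -> [2, -3]
  drop 1 from [4, 1, 3] -> [4, 3]
  satisfied 2 clause(s); 4 remain; assigned so far: [1]
unit clause [-2] forces x2=F; simplify:
  drop 2 from [2, -3] -> [-3]
  drop 2 from [2, -3] -> [-3]
  satisfied 1 clause(s); 3 remain; assigned so far: [1, 2]
unit clause [-3] forces x3=F; simplify:
  drop 3 from [4, 3] -> [4]
  satisfied 2 clause(s); 1 remain; assigned so far: [1, 2, 3]
unit clause [4] forces x4=T; simplify:
  satisfied 1 clause(s); 0 remain; assigned so far: [1, 2, 3, 4]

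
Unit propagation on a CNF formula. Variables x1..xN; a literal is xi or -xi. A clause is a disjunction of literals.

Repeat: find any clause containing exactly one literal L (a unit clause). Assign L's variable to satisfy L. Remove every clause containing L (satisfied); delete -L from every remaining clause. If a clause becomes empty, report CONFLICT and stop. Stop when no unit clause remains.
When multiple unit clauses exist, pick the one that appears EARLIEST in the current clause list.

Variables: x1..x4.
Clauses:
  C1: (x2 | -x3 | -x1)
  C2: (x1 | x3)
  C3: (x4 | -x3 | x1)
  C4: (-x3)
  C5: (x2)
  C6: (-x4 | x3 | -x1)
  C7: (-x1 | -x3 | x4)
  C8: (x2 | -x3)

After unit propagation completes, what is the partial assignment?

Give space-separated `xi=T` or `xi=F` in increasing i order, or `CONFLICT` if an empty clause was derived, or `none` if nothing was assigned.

Answer: x1=T x2=T x3=F x4=F

Derivation:
unit clause [-3] forces x3=F; simplify:
  drop 3 from [1, 3] -> [1]
  drop 3 from [-4, 3, -1] -> [-4, -1]
  satisfied 5 clause(s); 3 remain; assigned so far: [3]
unit clause [1] forces x1=T; simplify:
  drop -1 from [-4, -1] -> [-4]
  satisfied 1 clause(s); 2 remain; assigned so far: [1, 3]
unit clause [2] forces x2=T; simplify:
  satisfied 1 clause(s); 1 remain; assigned so far: [1, 2, 3]
unit clause [-4] forces x4=F; simplify:
  satisfied 1 clause(s); 0 remain; assigned so far: [1, 2, 3, 4]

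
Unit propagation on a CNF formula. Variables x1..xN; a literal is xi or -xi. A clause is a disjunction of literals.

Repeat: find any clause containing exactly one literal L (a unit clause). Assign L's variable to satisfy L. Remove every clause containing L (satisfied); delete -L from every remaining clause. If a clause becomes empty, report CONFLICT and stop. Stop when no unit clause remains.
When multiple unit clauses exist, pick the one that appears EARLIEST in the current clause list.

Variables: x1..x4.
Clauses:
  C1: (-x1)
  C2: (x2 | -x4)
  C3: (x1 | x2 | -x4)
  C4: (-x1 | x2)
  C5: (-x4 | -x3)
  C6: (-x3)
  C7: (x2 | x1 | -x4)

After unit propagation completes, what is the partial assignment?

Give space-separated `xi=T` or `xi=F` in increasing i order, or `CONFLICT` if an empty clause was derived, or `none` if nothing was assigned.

unit clause [-1] forces x1=F; simplify:
  drop 1 from [1, 2, -4] -> [2, -4]
  drop 1 from [2, 1, -4] -> [2, -4]
  satisfied 2 clause(s); 5 remain; assigned so far: [1]
unit clause [-3] forces x3=F; simplify:
  satisfied 2 clause(s); 3 remain; assigned so far: [1, 3]

Answer: x1=F x3=F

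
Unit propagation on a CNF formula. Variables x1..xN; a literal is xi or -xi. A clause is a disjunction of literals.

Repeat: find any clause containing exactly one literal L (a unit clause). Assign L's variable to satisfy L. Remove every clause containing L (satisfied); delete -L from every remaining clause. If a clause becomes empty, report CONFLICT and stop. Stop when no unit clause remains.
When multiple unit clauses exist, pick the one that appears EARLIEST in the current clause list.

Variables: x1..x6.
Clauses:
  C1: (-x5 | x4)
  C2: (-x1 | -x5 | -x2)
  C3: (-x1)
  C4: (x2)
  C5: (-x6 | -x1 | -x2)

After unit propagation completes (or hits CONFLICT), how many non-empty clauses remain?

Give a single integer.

Answer: 1

Derivation:
unit clause [-1] forces x1=F; simplify:
  satisfied 3 clause(s); 2 remain; assigned so far: [1]
unit clause [2] forces x2=T; simplify:
  satisfied 1 clause(s); 1 remain; assigned so far: [1, 2]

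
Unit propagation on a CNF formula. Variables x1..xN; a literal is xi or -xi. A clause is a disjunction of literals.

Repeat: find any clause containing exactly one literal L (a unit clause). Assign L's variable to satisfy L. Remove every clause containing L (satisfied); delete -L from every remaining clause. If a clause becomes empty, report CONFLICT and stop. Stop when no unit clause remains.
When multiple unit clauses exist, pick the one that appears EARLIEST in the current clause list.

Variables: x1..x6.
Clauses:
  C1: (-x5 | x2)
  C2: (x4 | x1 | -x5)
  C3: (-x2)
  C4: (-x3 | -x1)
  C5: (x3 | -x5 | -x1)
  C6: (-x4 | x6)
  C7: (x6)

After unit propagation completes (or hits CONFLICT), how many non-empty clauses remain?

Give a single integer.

Answer: 1

Derivation:
unit clause [-2] forces x2=F; simplify:
  drop 2 from [-5, 2] -> [-5]
  satisfied 1 clause(s); 6 remain; assigned so far: [2]
unit clause [-5] forces x5=F; simplify:
  satisfied 3 clause(s); 3 remain; assigned so far: [2, 5]
unit clause [6] forces x6=T; simplify:
  satisfied 2 clause(s); 1 remain; assigned so far: [2, 5, 6]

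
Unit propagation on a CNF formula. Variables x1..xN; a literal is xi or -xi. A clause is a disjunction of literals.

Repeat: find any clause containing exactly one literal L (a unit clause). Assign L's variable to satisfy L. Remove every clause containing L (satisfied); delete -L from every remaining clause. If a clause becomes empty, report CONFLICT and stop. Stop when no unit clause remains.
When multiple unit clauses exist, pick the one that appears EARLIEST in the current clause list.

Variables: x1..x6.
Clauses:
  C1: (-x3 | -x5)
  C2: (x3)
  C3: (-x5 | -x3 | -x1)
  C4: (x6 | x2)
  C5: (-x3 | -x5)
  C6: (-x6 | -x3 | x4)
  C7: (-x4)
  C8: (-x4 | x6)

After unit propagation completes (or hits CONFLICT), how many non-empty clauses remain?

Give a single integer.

Answer: 0

Derivation:
unit clause [3] forces x3=T; simplify:
  drop -3 from [-3, -5] -> [-5]
  drop -3 from [-5, -3, -1] -> [-5, -1]
  drop -3 from [-3, -5] -> [-5]
  drop -3 from [-6, -3, 4] -> [-6, 4]
  satisfied 1 clause(s); 7 remain; assigned so far: [3]
unit clause [-5] forces x5=F; simplify:
  satisfied 3 clause(s); 4 remain; assigned so far: [3, 5]
unit clause [-4] forces x4=F; simplify:
  drop 4 from [-6, 4] -> [-6]
  satisfied 2 clause(s); 2 remain; assigned so far: [3, 4, 5]
unit clause [-6] forces x6=F; simplify:
  drop 6 from [6, 2] -> [2]
  satisfied 1 clause(s); 1 remain; assigned so far: [3, 4, 5, 6]
unit clause [2] forces x2=T; simplify:
  satisfied 1 clause(s); 0 remain; assigned so far: [2, 3, 4, 5, 6]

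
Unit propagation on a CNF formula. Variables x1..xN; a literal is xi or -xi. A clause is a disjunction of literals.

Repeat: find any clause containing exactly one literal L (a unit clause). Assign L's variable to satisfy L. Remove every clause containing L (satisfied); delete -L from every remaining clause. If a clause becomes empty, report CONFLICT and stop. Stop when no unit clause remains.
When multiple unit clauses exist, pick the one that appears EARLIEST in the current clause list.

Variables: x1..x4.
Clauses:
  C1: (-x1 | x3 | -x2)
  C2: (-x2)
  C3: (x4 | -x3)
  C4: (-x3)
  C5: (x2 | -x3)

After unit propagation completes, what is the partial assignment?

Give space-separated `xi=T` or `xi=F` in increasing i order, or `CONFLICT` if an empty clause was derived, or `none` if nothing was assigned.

unit clause [-2] forces x2=F; simplify:
  drop 2 from [2, -3] -> [-3]
  satisfied 2 clause(s); 3 remain; assigned so far: [2]
unit clause [-3] forces x3=F; simplify:
  satisfied 3 clause(s); 0 remain; assigned so far: [2, 3]

Answer: x2=F x3=F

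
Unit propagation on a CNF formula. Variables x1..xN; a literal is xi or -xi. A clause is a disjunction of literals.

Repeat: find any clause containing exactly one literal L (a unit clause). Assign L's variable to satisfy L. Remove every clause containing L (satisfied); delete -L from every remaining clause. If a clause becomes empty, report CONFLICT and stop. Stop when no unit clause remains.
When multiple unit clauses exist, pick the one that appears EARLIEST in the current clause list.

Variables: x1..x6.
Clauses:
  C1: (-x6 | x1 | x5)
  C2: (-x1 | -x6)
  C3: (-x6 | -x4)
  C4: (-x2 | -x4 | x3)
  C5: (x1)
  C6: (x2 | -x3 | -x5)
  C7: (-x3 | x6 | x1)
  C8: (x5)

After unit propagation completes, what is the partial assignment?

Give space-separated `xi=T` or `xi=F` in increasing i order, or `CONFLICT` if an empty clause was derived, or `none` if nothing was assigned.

Answer: x1=T x5=T x6=F

Derivation:
unit clause [1] forces x1=T; simplify:
  drop -1 from [-1, -6] -> [-6]
  satisfied 3 clause(s); 5 remain; assigned so far: [1]
unit clause [-6] forces x6=F; simplify:
  satisfied 2 clause(s); 3 remain; assigned so far: [1, 6]
unit clause [5] forces x5=T; simplify:
  drop -5 from [2, -3, -5] -> [2, -3]
  satisfied 1 clause(s); 2 remain; assigned so far: [1, 5, 6]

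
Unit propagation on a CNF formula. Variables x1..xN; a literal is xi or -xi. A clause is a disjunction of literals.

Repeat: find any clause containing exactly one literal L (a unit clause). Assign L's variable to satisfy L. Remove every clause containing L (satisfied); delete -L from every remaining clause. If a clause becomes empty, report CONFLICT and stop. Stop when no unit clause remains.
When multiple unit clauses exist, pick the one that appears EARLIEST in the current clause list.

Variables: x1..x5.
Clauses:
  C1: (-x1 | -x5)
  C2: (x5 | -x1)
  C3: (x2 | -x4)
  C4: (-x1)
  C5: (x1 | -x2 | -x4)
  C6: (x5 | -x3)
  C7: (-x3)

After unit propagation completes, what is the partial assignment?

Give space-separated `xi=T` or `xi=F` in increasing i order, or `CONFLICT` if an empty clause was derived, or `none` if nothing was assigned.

unit clause [-1] forces x1=F; simplify:
  drop 1 from [1, -2, -4] -> [-2, -4]
  satisfied 3 clause(s); 4 remain; assigned so far: [1]
unit clause [-3] forces x3=F; simplify:
  satisfied 2 clause(s); 2 remain; assigned so far: [1, 3]

Answer: x1=F x3=F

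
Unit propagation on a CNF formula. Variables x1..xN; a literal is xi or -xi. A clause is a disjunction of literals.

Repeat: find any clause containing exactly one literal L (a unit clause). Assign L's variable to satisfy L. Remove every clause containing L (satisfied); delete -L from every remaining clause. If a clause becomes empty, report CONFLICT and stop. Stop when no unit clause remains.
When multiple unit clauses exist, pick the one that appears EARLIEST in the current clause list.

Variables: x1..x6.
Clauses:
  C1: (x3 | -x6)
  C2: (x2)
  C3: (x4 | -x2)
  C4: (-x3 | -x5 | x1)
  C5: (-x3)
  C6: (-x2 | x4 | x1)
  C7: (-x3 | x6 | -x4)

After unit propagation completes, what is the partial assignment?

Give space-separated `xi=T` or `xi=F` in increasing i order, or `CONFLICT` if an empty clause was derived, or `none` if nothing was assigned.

Answer: x2=T x3=F x4=T x6=F

Derivation:
unit clause [2] forces x2=T; simplify:
  drop -2 from [4, -2] -> [4]
  drop -2 from [-2, 4, 1] -> [4, 1]
  satisfied 1 clause(s); 6 remain; assigned so far: [2]
unit clause [4] forces x4=T; simplify:
  drop -4 from [-3, 6, -4] -> [-3, 6]
  satisfied 2 clause(s); 4 remain; assigned so far: [2, 4]
unit clause [-3] forces x3=F; simplify:
  drop 3 from [3, -6] -> [-6]
  satisfied 3 clause(s); 1 remain; assigned so far: [2, 3, 4]
unit clause [-6] forces x6=F; simplify:
  satisfied 1 clause(s); 0 remain; assigned so far: [2, 3, 4, 6]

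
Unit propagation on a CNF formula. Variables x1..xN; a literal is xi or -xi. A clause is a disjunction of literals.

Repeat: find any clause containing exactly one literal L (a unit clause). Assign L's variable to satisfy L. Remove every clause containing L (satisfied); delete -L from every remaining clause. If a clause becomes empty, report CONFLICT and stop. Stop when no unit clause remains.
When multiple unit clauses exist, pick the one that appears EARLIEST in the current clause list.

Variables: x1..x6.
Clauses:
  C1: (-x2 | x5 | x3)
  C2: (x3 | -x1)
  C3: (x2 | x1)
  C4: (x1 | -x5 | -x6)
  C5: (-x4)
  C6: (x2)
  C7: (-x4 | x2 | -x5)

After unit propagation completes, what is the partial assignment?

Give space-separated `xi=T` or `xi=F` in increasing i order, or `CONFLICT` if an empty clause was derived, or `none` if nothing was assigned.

Answer: x2=T x4=F

Derivation:
unit clause [-4] forces x4=F; simplify:
  satisfied 2 clause(s); 5 remain; assigned so far: [4]
unit clause [2] forces x2=T; simplify:
  drop -2 from [-2, 5, 3] -> [5, 3]
  satisfied 2 clause(s); 3 remain; assigned so far: [2, 4]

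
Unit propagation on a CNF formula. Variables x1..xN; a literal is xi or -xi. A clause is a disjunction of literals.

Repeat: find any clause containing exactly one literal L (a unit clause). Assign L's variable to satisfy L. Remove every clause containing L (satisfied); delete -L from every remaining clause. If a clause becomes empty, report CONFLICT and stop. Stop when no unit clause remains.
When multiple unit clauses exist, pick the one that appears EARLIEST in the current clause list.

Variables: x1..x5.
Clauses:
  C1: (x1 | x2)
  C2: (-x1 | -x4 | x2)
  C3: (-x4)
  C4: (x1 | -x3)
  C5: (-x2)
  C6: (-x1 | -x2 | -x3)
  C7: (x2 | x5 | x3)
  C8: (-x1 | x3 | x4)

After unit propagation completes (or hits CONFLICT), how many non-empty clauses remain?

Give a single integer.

unit clause [-4] forces x4=F; simplify:
  drop 4 from [-1, 3, 4] -> [-1, 3]
  satisfied 2 clause(s); 6 remain; assigned so far: [4]
unit clause [-2] forces x2=F; simplify:
  drop 2 from [1, 2] -> [1]
  drop 2 from [2, 5, 3] -> [5, 3]
  satisfied 2 clause(s); 4 remain; assigned so far: [2, 4]
unit clause [1] forces x1=T; simplify:
  drop -1 from [-1, 3] -> [3]
  satisfied 2 clause(s); 2 remain; assigned so far: [1, 2, 4]
unit clause [3] forces x3=T; simplify:
  satisfied 2 clause(s); 0 remain; assigned so far: [1, 2, 3, 4]

Answer: 0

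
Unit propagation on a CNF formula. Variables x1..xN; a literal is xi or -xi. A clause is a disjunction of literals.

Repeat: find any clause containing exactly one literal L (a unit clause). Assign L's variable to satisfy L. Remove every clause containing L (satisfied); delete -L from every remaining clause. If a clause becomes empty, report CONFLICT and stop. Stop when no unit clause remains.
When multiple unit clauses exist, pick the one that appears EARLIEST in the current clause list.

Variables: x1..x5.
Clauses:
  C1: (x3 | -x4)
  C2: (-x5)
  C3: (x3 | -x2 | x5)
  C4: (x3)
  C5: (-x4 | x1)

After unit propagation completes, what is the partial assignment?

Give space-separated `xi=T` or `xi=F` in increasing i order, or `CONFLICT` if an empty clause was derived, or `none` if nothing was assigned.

Answer: x3=T x5=F

Derivation:
unit clause [-5] forces x5=F; simplify:
  drop 5 from [3, -2, 5] -> [3, -2]
  satisfied 1 clause(s); 4 remain; assigned so far: [5]
unit clause [3] forces x3=T; simplify:
  satisfied 3 clause(s); 1 remain; assigned so far: [3, 5]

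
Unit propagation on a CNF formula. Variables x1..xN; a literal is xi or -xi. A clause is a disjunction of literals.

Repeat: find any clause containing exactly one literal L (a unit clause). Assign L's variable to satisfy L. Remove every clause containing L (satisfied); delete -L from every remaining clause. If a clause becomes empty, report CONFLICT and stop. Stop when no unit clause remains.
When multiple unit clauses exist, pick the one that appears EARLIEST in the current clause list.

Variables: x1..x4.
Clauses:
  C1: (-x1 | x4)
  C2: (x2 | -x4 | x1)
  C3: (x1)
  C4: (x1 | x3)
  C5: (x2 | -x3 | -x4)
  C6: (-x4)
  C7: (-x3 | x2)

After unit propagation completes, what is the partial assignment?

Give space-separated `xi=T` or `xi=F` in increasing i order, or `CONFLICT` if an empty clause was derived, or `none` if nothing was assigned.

Answer: CONFLICT

Derivation:
unit clause [1] forces x1=T; simplify:
  drop -1 from [-1, 4] -> [4]
  satisfied 3 clause(s); 4 remain; assigned so far: [1]
unit clause [4] forces x4=T; simplify:
  drop -4 from [2, -3, -4] -> [2, -3]
  drop -4 from [-4] -> [] (empty!)
  satisfied 1 clause(s); 3 remain; assigned so far: [1, 4]
CONFLICT (empty clause)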